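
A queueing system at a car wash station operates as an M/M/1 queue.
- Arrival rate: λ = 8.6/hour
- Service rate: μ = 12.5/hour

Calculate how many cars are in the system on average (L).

ρ = λ/μ = 8.6/12.5 = 0.6880
For M/M/1: L = λ/(μ-λ)
L = 8.6/(12.5-8.6) = 8.6/3.90
L = 2.2051 cars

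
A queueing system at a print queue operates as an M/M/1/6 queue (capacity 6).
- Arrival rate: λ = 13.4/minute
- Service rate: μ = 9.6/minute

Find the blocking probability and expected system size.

ρ = λ/μ = 13.4/9.6 = 1.395833
P₀ = (1-ρ)/(1-ρ^(K+1)) = (1-1.395833)/(1-1.395833^7) = -0.3958/-9.3237 = 0.04245
P_K = P₀×ρ^K = 0.04245 × 1.395833^6 = 0.04245 × 7.3961 = 0.3140
Blocking probability P_6 = 0.3140 (31.40%)
L = ρ[1 - (K+1)ρ^K + Kρ^(K+1)] / [(1-ρ)(1-ρ^(K+1))]
L = 1.395833 × (1 - 7×7.39607 + 6×10.3237) / ((1 - 1.395833) × (1 - 10.3237)) = 4.2245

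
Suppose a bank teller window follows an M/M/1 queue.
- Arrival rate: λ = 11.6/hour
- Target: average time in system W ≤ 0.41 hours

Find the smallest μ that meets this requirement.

For M/M/1: W = 1/(μ-λ)
Need W ≤ 0.41, so 1/(μ-λ) ≤ 0.41
μ - λ ≥ 1/0.41 = 2.4390
μ ≥ 11.6 + 2.4390 = 14.0390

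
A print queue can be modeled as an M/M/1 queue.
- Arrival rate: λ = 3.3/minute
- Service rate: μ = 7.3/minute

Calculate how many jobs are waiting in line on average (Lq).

ρ = λ/μ = 3.3/7.3 = 0.4521
For M/M/1: Lq = λ²/(μ(μ-λ))
Lq = 10.89/(7.3 × 4.00)
Lq = 0.3729 jobs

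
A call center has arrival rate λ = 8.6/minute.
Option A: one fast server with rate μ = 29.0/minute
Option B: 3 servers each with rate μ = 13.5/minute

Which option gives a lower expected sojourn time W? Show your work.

Option A: single server μ = 29.0 (M/M/1)
  ρ_A = 8.6/29.0 = 0.2966
  W_A = 1/(μ-λ) = 1/(29.0-8.6) = 1/20.40 = 0.04902

Option B: 3 servers μ = 13.5 (M/M/3)
  ρ_B = λ/(cμ) = 8.6/(3×13.5) = 0.2123
  Offered load a = λ/μ = cρ = 8.6/13.5 = 0.6370
  P₀ = [ Σₙ₌₀^2 aⁿ/n! + a^3/(3!(1-ρ)) ]⁻¹
  Σ = a^0/0! + a^1/1! + a^2/2! = 1.0000 + 0.6370 + 0.2029 = 1.8399
  a^3/(3!(1-ρ)) = 0.2585/(6 × 0.7877) = 0.05470
  P₀ = 1/(1.8399 + 0.05470) = 0.5278
  Lq = P₀·a^3·ρ / (3!(1-ρ)²) = 0.52780 × 0.25852 × 0.21235 / (6 × 0.62040) = 0.007784
  Wq_B = Lq/λ = 0.007784/8.6 = 0.0009051
  W_B = Wq_B + 1/μ = 0.0009051 + 0.07407 = 0.07498

Since W_A = 0.04902 < W_B = 0.07498, Option A (single fast server) has the shorter time in system.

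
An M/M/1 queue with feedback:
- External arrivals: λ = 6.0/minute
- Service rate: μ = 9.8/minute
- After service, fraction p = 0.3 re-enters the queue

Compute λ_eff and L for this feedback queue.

Effective arrival rate: λ_eff = λ/(1-p) = 6.0/(1-0.3) = 6.0/0.70 = 8.571429
ρ = λ_eff/μ = 8.571429/9.8 = 0.8746356
L = ρ/(1-ρ) = 0.8746356/(1-0.8746356) = 6.9767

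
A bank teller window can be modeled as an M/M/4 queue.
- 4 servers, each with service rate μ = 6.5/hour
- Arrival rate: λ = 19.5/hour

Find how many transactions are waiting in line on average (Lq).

Traffic intensity: ρ = λ/(cμ) = 19.5/(4×6.5) = 0.7500
Since ρ = 0.7500 < 1, system is stable.
Offered load a = λ/μ = cρ = 19.5/6.5 = 3.0000
P₀ = [ Σₙ₌₀^3 aⁿ/n! + a^4/(4!(1-ρ)) ]⁻¹
Σ = a^0/0! + a^1/1! + a^2/2! + a^3/3! = 1.0000 + 3.0000 + 4.5000 + 4.5000 = 13.0000
a^4/(4!(1-ρ)) = 81.0000/(24 × 0.2500) = 13.5000
P₀ = 1/(13.0000 + 13.5000) = 0.03774
Lq = P₀·a^4·ρ / (4!(1-ρ)²) = 0.037736 × 81.0000 × 0.75000 / (24 × 0.062500) = 1.5283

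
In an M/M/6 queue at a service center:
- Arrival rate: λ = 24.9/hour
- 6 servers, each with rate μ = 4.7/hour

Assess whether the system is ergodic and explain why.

Stability requires ρ = λ/(cμ) < 1
ρ = 24.9/(6 × 4.7) = 24.9/28.20 = 0.8830
Since 0.8830 < 1, the system is STABLE.
The servers are busy 88.30% of the time.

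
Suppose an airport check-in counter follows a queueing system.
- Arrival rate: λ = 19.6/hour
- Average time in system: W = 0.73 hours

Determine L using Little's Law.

Little's Law: L = λW
L = 19.6 × 0.73 = 14.3080 passengers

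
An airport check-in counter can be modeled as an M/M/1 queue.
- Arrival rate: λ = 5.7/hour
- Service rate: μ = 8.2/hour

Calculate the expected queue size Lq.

ρ = λ/μ = 5.7/8.2 = 0.6951
For M/M/1: Lq = λ²/(μ(μ-λ))
Lq = 32.49/(8.2 × 2.50)
Lq = 1.5849 passengers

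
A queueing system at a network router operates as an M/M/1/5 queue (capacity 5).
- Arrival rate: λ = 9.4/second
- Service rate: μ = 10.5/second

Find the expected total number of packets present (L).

ρ = λ/μ = 9.4/10.5 = 0.89524
P₀ = (1-ρ)/(1-ρ^(K+1)) = (1-0.89524)/(1-0.89524^6) = 0.10476/0.48520 = 0.2159
P_K = P₀×ρ^K = 0.21591 × 0.89524^5 = 0.21591 × 0.57504 = 0.1242
L = ρ[1 - (K+1)ρ^K + Kρ^(K+1)] / [(1-ρ)(1-ρ^(K+1))]
L = 0.89524 × (1 - 6×0.5750391 + 5×0.5147980) / ((1 - 0.89524) × (1 - 0.5147980)) = 2.1796 packets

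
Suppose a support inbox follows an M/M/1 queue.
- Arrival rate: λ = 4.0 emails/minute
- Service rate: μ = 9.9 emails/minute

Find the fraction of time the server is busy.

Server utilization: ρ = λ/μ
ρ = 4.0/9.9 = 0.4040
The server is busy 40.40% of the time.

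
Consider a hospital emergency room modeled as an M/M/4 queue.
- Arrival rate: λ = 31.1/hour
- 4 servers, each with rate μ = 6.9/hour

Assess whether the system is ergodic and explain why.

Stability requires ρ = λ/(cμ) < 1
ρ = 31.1/(4 × 6.9) = 31.1/27.60 = 1.1268
Since 1.1268 ≥ 1, the system is UNSTABLE.
Need c > λ/μ = 31.1/6.9 = 4.51.
Minimum servers needed: c = 5.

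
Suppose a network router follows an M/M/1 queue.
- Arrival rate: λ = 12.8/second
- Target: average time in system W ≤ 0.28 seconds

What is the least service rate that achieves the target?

For M/M/1: W = 1/(μ-λ)
Need W ≤ 0.28, so 1/(μ-λ) ≤ 0.28
μ - λ ≥ 1/0.28 = 3.5714
μ ≥ 12.8 + 3.5714 = 16.3714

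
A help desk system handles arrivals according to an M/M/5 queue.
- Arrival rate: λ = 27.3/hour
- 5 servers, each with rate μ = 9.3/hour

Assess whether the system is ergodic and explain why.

Stability requires ρ = λ/(cμ) < 1
ρ = 27.3/(5 × 9.3) = 27.3/46.50 = 0.5871
Since 0.5871 < 1, the system is STABLE.
The servers are busy 58.71% of the time.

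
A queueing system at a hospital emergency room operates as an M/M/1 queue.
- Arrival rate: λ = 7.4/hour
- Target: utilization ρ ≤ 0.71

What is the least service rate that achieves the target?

ρ = λ/μ, so μ = λ/ρ
μ ≥ 7.4/0.71 = 10.4225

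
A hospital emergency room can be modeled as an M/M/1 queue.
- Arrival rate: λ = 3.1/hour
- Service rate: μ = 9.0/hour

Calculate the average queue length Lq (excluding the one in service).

ρ = λ/μ = 3.1/9.0 = 0.3444
For M/M/1: Lq = λ²/(μ(μ-λ))
Lq = 9.61/(9.0 × 5.90)
Lq = 0.1810 patients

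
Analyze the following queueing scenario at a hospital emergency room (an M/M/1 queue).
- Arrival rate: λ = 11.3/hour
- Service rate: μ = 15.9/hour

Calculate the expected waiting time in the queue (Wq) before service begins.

First, compute utilization: ρ = λ/μ = 11.3/15.9 = 0.7107
For M/M/1: Wq = λ/(μ(μ-λ))
Wq = 11.3/(15.9 × (15.9-11.3))
Wq = 11.3/(15.9 × 4.60)
Wq = 0.1545 hours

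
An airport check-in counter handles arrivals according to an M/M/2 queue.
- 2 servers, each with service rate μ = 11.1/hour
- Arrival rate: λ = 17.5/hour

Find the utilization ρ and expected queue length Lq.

Traffic intensity: ρ = λ/(cμ) = 17.5/(2×11.1) = 0.7883
Since ρ = 0.7883 < 1, system is stable.
Offered load a = λ/μ = cρ = 17.5/11.1 = 1.5766
P₀ = [ Σₙ₌₀^1 aⁿ/n! + a^2/(2!(1-ρ)) ]⁻¹
Σ = a^0/0! + a^1/1! = 1.0000 + 1.5766 = 2.5766
a^2/(2!(1-ρ)) = 2.48559/(2 × 0.211712) = 5.8702
P₀ = 1/(2.5766 + 5.8702) = 0.1184
Lq = P₀·a^2·ρ / (2!(1-ρ)²) = 0.118388 × 2.48559 × 0.788288 / (2 × 0.0448218) = 2.5876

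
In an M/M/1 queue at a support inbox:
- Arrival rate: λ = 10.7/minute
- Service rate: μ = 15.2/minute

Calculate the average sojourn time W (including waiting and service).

First, compute utilization: ρ = λ/μ = 10.7/15.2 = 0.7039
For M/M/1: W = 1/(μ-λ)
W = 1/(15.2-10.7) = 1/4.50
W = 0.2222 minutes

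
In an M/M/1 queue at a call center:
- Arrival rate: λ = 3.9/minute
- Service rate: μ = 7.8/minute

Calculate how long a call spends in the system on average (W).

First, compute utilization: ρ = λ/μ = 3.9/7.8 = 0.5000
For M/M/1: W = 1/(μ-λ)
W = 1/(7.8-3.9) = 1/3.90
W = 0.2564 minutes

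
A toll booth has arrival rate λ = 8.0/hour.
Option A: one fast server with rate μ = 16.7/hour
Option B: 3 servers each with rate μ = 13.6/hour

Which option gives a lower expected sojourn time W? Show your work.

Option A: single server μ = 16.7 (M/M/1)
  ρ_A = 8.0/16.7 = 0.4790
  W_A = 1/(μ-λ) = 1/(16.7-8.0) = 1/8.70 = 0.1149

Option B: 3 servers μ = 13.6 (M/M/3)
  ρ_B = λ/(cμ) = 8.0/(3×13.6) = 0.1961
  Offered load a = λ/μ = cρ = 8.0/13.6 = 0.5882
  P₀ = [ Σₙ₌₀^2 aⁿ/n! + a^3/(3!(1-ρ)) ]⁻¹
  Σ = a^0/0! + a^1/1! + a^2/2! = 1.0000 + 0.5882 + 0.1730 = 1.7612
  a^3/(3!(1-ρ)) = 0.20354/(6 × 0.80392) = 0.04220
  P₀ = 1/(1.7612 + 0.04220) = 0.5545
  Lq = P₀·a^3·ρ / (3!(1-ρ)²) = 0.55449 × 0.20354 × 0.19608 / (6 × 0.64629) = 0.005707
  Wq_B = Lq/λ = 0.005707/8.0 = 0.0007134
  W_B = Wq_B + 1/μ = 0.0007134 + 0.07353 = 0.07424

Since W_B = 0.07424 < W_A = 0.1149, Option B (multiple servers) has the shorter time in system.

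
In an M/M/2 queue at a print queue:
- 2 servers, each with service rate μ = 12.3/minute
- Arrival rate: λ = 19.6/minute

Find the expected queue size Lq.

Traffic intensity: ρ = λ/(cμ) = 19.6/(2×12.3) = 0.7967
Since ρ = 0.7967 < 1, system is stable.
Offered load a = λ/μ = cρ = 19.6/12.3 = 1.5935
P₀ = [ Σₙ₌₀^1 aⁿ/n! + a^2/(2!(1-ρ)) ]⁻¹
Σ = a^0/0! + a^1/1! = 1.0000 + 1.5935 = 2.5935
a^2/(2!(1-ρ)) = 2.5392/(2 × 0.20325) = 6.2465
P₀ = 1/(2.5935 + 6.2465) = 0.1131
Lq = P₀·a^2·ρ / (2!(1-ρ)²) = 0.11312 × 2.5392 × 0.79675 / (2 × 0.041311) = 2.7699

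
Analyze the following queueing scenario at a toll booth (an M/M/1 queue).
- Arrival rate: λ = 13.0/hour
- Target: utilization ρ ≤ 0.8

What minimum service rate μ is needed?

ρ = λ/μ, so μ = λ/ρ
μ ≥ 13.0/0.8 = 16.2500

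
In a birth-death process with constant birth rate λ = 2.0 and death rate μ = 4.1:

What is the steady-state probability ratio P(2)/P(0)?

For constant rates: P(n)/P(0) = (λ/μ)^n
P(2)/P(0) = (2.0/4.1)^2 = 0.487805^2 = 0.2380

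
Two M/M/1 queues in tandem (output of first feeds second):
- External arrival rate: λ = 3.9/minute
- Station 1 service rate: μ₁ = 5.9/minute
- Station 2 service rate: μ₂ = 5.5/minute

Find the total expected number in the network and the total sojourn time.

By Jackson's theorem, each station behaves as independent M/M/1.
Station 1: ρ₁ = 3.9/5.9 = 0.6610, L₁ = ρ₁/(1-ρ₁) = λ/(μ₁-λ) = 3.9/2.00 = 1.9500
Station 2: ρ₂ = 3.9/5.5 = 0.7091, L₂ = ρ₂/(1-ρ₂) = λ/(μ₂-λ) = 3.9/1.60 = 2.4375
Total: L = L₁ + L₂ = 1.9500 + 2.4375 = 4.3875
W = L/λ = 4.3875/3.9 = 1.1250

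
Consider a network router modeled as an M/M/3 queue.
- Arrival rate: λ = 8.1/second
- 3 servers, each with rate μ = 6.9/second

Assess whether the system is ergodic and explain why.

Stability requires ρ = λ/(cμ) < 1
ρ = 8.1/(3 × 6.9) = 8.1/20.70 = 0.3913
Since 0.3913 < 1, the system is STABLE.
The servers are busy 39.13% of the time.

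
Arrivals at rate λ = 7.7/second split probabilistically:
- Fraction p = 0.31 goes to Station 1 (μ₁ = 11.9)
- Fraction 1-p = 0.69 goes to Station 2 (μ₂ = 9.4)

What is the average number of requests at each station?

Effective rates: λ₁ = 7.7×0.31 = 2.387, λ₂ = 7.7×0.69 = 5.313
Station 1: ρ₁ = 2.387/11.9 = 0.2006, L₁ = ρ₁/(1-ρ₁) = 0.2006/(1-0.2006) = 0.2509
Station 2: ρ₂ = 5.313/9.4 = 0.56521, L₂ = ρ₂/(1-ρ₂) = 0.56521/(1-0.56521) = 1.3000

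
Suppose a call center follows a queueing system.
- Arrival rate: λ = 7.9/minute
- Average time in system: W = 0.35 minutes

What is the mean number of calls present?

Little's Law: L = λW
L = 7.9 × 0.35 = 2.7650 calls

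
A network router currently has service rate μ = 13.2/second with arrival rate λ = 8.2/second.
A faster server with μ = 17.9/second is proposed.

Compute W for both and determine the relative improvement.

System 1: ρ₁ = 8.2/13.2 = 0.6212, W₁ = 1/(13.2-8.2) = 0.2000
System 2: ρ₂ = 8.2/17.9 = 0.4581, W₂ = 1/(17.9-8.2) = 0.1031
Improvement: (W₁-W₂)/W₁ = (0.2000-0.1031)/0.2000 = 48.45%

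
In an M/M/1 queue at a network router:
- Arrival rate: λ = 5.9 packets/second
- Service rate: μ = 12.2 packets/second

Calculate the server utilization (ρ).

Server utilization: ρ = λ/μ
ρ = 5.9/12.2 = 0.4836
The server is busy 48.36% of the time.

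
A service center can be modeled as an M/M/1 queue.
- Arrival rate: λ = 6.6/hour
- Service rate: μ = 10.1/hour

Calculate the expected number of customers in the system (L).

ρ = λ/μ = 6.6/10.1 = 0.6535
For M/M/1: L = λ/(μ-λ)
L = 6.6/(10.1-6.6) = 6.6/3.50
L = 1.8857 customers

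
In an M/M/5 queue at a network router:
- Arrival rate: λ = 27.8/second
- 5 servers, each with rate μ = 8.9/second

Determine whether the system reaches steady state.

Stability requires ρ = λ/(cμ) < 1
ρ = 27.8/(5 × 8.9) = 27.8/44.50 = 0.6247
Since 0.6247 < 1, the system is STABLE.
The servers are busy 62.47% of the time.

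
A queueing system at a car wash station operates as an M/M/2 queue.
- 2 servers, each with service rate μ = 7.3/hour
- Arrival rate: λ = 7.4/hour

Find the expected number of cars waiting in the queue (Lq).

Traffic intensity: ρ = λ/(cμ) = 7.4/(2×7.3) = 0.5068
Since ρ = 0.5068 < 1, system is stable.
Offered load a = λ/μ = cρ = 7.4/7.3 = 1.0137
P₀ = [ Σₙ₌₀^1 aⁿ/n! + a^2/(2!(1-ρ)) ]⁻¹
Σ = a^0/0! + a^1/1! = 1.0000 + 1.0137 = 2.0137
a^2/(2!(1-ρ)) = 1.0276/(2 × 0.49315) = 1.0419
P₀ = 1/(2.0137 + 1.0419) = 0.3273
Lq = P₀·a^2·ρ / (2!(1-ρ)²) = 0.3273 × 1.0276 × 0.5068 / (2 × 0.2432) = 0.3504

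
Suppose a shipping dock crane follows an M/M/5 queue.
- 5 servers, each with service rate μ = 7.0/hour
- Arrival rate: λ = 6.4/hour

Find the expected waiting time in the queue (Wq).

Traffic intensity: ρ = λ/(cμ) = 6.4/(5×7.0) = 0.1829
Since ρ = 0.1829 < 1, system is stable.
Offered load a = λ/μ = cρ = 6.4/7.0 = 0.9143
P₀ = [ Σₙ₌₀^4 aⁿ/n! + a^5/(5!(1-ρ)) ]⁻¹
Σ = a^0/0! + a^1/1! + a^2/2! + a^3/3! + a^4/4! = 1.0000 + 0.91429 + 0.41796 + 0.12738 + 0.029115 = 2.4887
a^5/(5!(1-ρ)) = 0.63887/(120 × 0.81714) = 0.006515
P₀ = 1/(2.4887 + 0.006515) = 0.4008
Lq = P₀·a^5·ρ / (5!(1-ρ)²) = 0.40076 × 0.63887 × 0.18286 / (120 × 0.66772) = 0.0005843
Wq = Lq/λ = 0.0005843/6.4 = 0.00009130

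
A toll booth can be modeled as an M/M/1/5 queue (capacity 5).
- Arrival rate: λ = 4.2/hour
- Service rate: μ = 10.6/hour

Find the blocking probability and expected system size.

ρ = λ/μ = 4.2/10.6 = 0.396226
P₀ = (1-ρ)/(1-ρ^(K+1)) = (1-0.396226)/(1-0.396226^6) = 0.60377/0.99613 = 0.6061
P_K = P₀×ρ^K = 0.6061 × 0.396226^5 = 0.6061 × 0.009766 = 0.005919
Blocking probability P_5 = 0.005919 (0.59%)
L = ρ[1 - (K+1)ρ^K + Kρ^(K+1)] / [(1-ρ)(1-ρ^(K+1))]
L = 0.396226 × (1 - 6×0.009766 + 5×0.003870) / ((1 - 0.396226) × (1 - 0.003870)) = 0.6329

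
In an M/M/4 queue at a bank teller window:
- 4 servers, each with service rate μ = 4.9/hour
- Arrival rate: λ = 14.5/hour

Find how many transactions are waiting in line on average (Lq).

Traffic intensity: ρ = λ/(cμ) = 14.5/(4×4.9) = 0.7398
Since ρ = 0.7398 < 1, system is stable.
Offered load a = λ/μ = cρ = 14.5/4.9 = 2.9592
P₀ = [ Σₙ₌₀^3 aⁿ/n! + a^4/(4!(1-ρ)) ]⁻¹
Σ = a^0/0! + a^1/1! + a^2/2! + a^3/3! = 1.0000 + 2.9592 + 4.3784 + 4.3188 = 12.6564
a^4/(4!(1-ρ)) = 76.6810/(24 × 0.260204) = 12.2790
P₀ = 1/(12.6564 + 12.2790) = 0.04010
Lq = P₀·a^4·ρ / (4!(1-ρ)²) = 0.040104 × 76.6810 × 0.73980 / (24 × 0.067706) = 1.4001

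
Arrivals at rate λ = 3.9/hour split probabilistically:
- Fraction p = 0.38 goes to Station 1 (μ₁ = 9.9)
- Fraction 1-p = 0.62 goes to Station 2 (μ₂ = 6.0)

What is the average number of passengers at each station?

Effective rates: λ₁ = 3.9×0.38 = 1.482, λ₂ = 3.9×0.62 = 2.418
Station 1: ρ₁ = 1.482/9.9 = 0.1497, L₁ = ρ₁/(1-ρ₁) = 0.1497/(1-0.1497) = 0.1761
Station 2: ρ₂ = 2.418/6.0 = 0.4030, L₂ = ρ₂/(1-ρ₂) = 0.4030/(1-0.4030) = 0.6750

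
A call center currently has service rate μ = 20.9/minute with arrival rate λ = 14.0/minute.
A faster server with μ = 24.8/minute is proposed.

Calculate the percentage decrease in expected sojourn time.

System 1: ρ₁ = 14.0/20.9 = 0.6699, W₁ = 1/(20.9-14.0) = 0.14493
System 2: ρ₂ = 14.0/24.8 = 0.5645, W₂ = 1/(24.8-14.0) = 0.092593
Improvement: (W₁-W₂)/W₁ = (0.14493-0.092593)/0.14493 = 36.11%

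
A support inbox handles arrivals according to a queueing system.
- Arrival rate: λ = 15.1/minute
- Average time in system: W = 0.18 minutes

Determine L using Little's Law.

Little's Law: L = λW
L = 15.1 × 0.18 = 2.7180 emails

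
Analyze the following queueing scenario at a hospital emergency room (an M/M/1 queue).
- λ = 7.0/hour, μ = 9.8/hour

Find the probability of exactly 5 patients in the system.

ρ = λ/μ = 7.0/9.8 = 0.71429
P(n) = (1-ρ)ρⁿ
P(5) = (1-0.71429) × 0.71429^5
P(5) = 0.28571 × 0.18594
P(5) = 0.05312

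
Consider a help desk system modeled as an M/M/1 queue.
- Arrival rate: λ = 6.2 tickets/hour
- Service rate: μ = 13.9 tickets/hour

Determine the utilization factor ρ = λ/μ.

Server utilization: ρ = λ/μ
ρ = 6.2/13.9 = 0.4460
The server is busy 44.60% of the time.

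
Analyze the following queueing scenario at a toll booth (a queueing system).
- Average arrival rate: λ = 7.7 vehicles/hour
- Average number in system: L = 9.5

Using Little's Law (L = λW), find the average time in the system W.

Little's Law: L = λW, so W = L/λ
W = 9.5/7.7 = 1.2338 hours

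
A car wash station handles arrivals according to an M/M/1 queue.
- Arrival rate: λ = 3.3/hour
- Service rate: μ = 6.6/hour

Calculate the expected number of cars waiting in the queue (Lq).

ρ = λ/μ = 3.3/6.6 = 0.5000
For M/M/1: Lq = λ²/(μ(μ-λ))
Lq = 10.89/(6.6 × 3.30)
Lq = 0.5000 cars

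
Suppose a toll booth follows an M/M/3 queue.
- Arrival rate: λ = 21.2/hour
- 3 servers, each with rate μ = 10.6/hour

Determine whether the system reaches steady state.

Stability requires ρ = λ/(cμ) < 1
ρ = 21.2/(3 × 10.6) = 21.2/31.80 = 0.6667
Since 0.6667 < 1, the system is STABLE.
The servers are busy 66.67% of the time.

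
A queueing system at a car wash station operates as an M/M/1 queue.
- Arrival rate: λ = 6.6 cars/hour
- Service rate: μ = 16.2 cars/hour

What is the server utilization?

Server utilization: ρ = λ/μ
ρ = 6.6/16.2 = 0.4074
The server is busy 40.74% of the time.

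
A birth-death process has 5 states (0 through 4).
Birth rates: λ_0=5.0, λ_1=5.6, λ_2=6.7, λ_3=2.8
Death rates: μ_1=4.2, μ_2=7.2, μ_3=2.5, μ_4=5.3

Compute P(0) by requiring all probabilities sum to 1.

Ratios P(n)/P(0) = (λ₀···λₙ₋₁)/(μ₁···μₙ):
P(1)/P(0) = (5.0)/(4.2) = 1.1905
P(2)/P(0) = (5.0×5.6)/(4.2×7.2) = 0.9259
P(3)/P(0) = (5.0×5.6×6.7)/(4.2×7.2×2.5) = 2.4815
P(4)/P(0) = (5.0×5.6×6.7×2.8)/(4.2×7.2×2.5×5.3) = 1.3110

Normalization: ∑ P(n) = 1
P(0) × (1.0000 + 1.1905 + 0.9259 + 2.4815 + 1.3110) = 1
P(0) × 6.9089 = 1
P(0) = 1/6.9089 = 0.1447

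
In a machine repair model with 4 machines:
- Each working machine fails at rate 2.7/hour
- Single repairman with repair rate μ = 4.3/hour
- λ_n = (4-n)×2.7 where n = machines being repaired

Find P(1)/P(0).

P(1)/P(0) = ∏_{i=0}^{1-1} λ_i/μ_{i+1}
= (4-0)×2.7/4.3
= 2.5116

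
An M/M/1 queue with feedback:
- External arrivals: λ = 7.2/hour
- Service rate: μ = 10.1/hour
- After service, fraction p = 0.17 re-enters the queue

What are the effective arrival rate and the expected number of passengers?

Effective arrival rate: λ_eff = λ/(1-p) = 7.2/(1-0.17) = 7.2/0.83 = 8.6747
ρ = λ_eff/μ = 8.6747/10.1 = 0.85888
L = ρ/(1-ρ) = 0.85888/(1-0.85888) = 6.0862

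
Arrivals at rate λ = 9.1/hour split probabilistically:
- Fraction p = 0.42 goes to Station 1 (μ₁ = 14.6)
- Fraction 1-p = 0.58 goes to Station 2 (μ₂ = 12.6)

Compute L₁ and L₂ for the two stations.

Effective rates: λ₁ = 9.1×0.42 = 3.822, λ₂ = 9.1×0.58 = 5.278
Station 1: ρ₁ = 3.822/14.6 = 0.2618, L₁ = ρ₁/(1-ρ₁) = 0.2618/(1-0.2618) = 0.3546
Station 2: ρ₂ = 5.278/12.6 = 0.41889, L₂ = ρ₂/(1-ρ₂) = 0.41889/(1-0.41889) = 0.7208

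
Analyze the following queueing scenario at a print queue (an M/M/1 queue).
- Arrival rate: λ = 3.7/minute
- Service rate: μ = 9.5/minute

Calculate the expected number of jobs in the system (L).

ρ = λ/μ = 3.7/9.5 = 0.3895
For M/M/1: L = λ/(μ-λ)
L = 3.7/(9.5-3.7) = 3.7/5.80
L = 0.6379 jobs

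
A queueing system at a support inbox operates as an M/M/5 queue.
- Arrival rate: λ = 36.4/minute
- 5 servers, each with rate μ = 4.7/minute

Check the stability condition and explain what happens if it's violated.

Stability requires ρ = λ/(cμ) < 1
ρ = 36.4/(5 × 4.7) = 36.4/23.50 = 1.5489
Since 1.5489 ≥ 1, the system is UNSTABLE.
Need c > λ/μ = 36.4/4.7 = 7.74.
Minimum servers needed: c = 8.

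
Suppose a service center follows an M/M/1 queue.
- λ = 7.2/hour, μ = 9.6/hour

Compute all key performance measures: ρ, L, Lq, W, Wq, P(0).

Step 1: ρ = λ/μ = 7.2/9.6 = 0.7500
Step 2: L = λ/(μ-λ) = 7.2/2.40 = 3.0000
Step 3: Lq = λ²/(μ(μ-λ)) = 51.84/(9.6×2.40) = 2.2500
Step 4: W = 1/(μ-λ) = 1/2.40 = 0.41667
Step 5: Wq = λ/(μ(μ-λ)) = 7.2/(9.6×2.40) = 0.3125
Step 6: P(0) = 1-ρ = 0.2500
Verify: L = λW = 7.2×0.41667 = 3.0000 ✔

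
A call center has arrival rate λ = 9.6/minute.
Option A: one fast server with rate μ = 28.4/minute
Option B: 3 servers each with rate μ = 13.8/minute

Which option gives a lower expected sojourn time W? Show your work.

Option A: single server μ = 28.4 (M/M/1)
  ρ_A = 9.6/28.4 = 0.3380
  W_A = 1/(μ-λ) = 1/(28.4-9.6) = 1/18.80 = 0.05319

Option B: 3 servers μ = 13.8 (M/M/3)
  ρ_B = λ/(cμ) = 9.6/(3×13.8) = 0.2319
  Offered load a = λ/μ = cρ = 9.6/13.8 = 0.6957
  P₀ = [ Σₙ₌₀^2 aⁿ/n! + a^3/(3!(1-ρ)) ]⁻¹
  Σ = a^0/0! + a^1/1! + a^2/2! = 1.0000 + 0.69565 + 0.24197 = 1.9376
  a^3/(3!(1-ρ)) = 0.33665/(6 × 0.76812) = 0.07305
  P₀ = 1/(1.93762 + 0.0730463) = 0.4973
  Lq = P₀·a^3·ρ / (3!(1-ρ)²) = 0.4973 × 0.3366 × 0.2319 / (6 × 0.5900) = 0.01097
  Wq_B = Lq/λ = 0.010967/9.6 = 0.0011424
  W_B = Wq_B + 1/μ = 0.0011424 + 0.072464 = 0.07361

Since W_A = 0.05319 < W_B = 0.07361, Option A (single fast server) has the shorter time in system.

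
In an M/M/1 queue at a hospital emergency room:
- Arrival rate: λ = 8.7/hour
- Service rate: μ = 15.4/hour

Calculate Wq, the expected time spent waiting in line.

First, compute utilization: ρ = λ/μ = 8.7/15.4 = 0.5649
For M/M/1: Wq = λ/(μ(μ-λ))
Wq = 8.7/(15.4 × (15.4-8.7))
Wq = 8.7/(15.4 × 6.70)
Wq = 0.08432 hours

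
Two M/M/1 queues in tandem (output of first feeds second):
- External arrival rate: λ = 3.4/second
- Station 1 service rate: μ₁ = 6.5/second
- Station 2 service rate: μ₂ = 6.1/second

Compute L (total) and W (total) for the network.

By Jackson's theorem, each station behaves as independent M/M/1.
Station 1: ρ₁ = 3.4/6.5 = 0.5231, L₁ = ρ₁/(1-ρ₁) = λ/(μ₁-λ) = 3.4/3.10 = 1.09677
Station 2: ρ₂ = 3.4/6.1 = 0.5574, L₂ = ρ₂/(1-ρ₂) = λ/(μ₂-λ) = 3.4/2.70 = 1.25926
Total: L = L₁ + L₂ = 1.09677 + 1.25926 = 2.35603
W = L/λ = 2.35603/3.4 = 0.6930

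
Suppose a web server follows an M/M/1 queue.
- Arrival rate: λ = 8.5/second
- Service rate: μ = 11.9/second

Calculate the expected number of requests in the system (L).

ρ = λ/μ = 8.5/11.9 = 0.7143
For M/M/1: L = λ/(μ-λ)
L = 8.5/(11.9-8.5) = 8.5/3.40
L = 2.5000 requests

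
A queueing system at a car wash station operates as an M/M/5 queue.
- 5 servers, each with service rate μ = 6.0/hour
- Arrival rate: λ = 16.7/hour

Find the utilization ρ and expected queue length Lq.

Traffic intensity: ρ = λ/(cμ) = 16.7/(5×6.0) = 0.5567
Since ρ = 0.5567 < 1, system is stable.
Offered load a = λ/μ = cρ = 16.7/6.0 = 2.7833
P₀ = [ Σₙ₌₀^4 aⁿ/n! + a^5/(5!(1-ρ)) ]⁻¹
Σ = a^0/0! + a^1/1! + a^2/2! + a^3/3! + a^4/4! = 1.000000 + 2.783333 + 3.873472 + 3.593721 + 2.500631 = 13.7512
a^5/(5!(1-ρ)) = 167.0422/(120 × 0.44333) = 3.1399
P₀ = 1/(13.7512 + 3.1399) = 0.05920
Lq = P₀·a^5·ρ / (5!(1-ρ)²) = 0.059203 × 167.0422 × 0.55667 / (120 × 0.19654) = 0.2334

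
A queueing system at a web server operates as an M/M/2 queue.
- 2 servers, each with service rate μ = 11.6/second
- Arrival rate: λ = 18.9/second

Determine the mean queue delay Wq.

Traffic intensity: ρ = λ/(cμ) = 18.9/(2×11.6) = 0.8147
Since ρ = 0.8147 < 1, system is stable.
Offered load a = λ/μ = cρ = 18.9/11.6 = 1.6293
P₀ = [ Σₙ₌₀^1 aⁿ/n! + a^2/(2!(1-ρ)) ]⁻¹
Σ = a^0/0! + a^1/1! = 1.0000 + 1.6293 = 2.6293
a^2/(2!(1-ρ)) = 2.65465/(2 × 0.185345) = 7.1614
P₀ = 1/(2.6293 + 7.1614) = 0.1021
Lq = P₀·a^2·ρ / (2!(1-ρ)²) = 0.102138 × 2.65465 × 0.814655 / (2 × 0.0343527) = 3.2150
Wq = Lq/λ = 3.2150/18.9 = 0.1701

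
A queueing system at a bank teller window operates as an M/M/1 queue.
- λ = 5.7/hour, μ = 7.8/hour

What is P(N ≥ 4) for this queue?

ρ = λ/μ = 5.7/7.8 = 0.7308
P(N ≥ n) = ρⁿ
P(N ≥ 4) = 0.7308^4
P(N ≥ 4) = 0.2852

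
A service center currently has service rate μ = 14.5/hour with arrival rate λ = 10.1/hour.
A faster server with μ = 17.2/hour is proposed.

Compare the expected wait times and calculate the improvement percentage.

System 1: ρ₁ = 10.1/14.5 = 0.6966, W₁ = 1/(14.5-10.1) = 0.22727
System 2: ρ₂ = 10.1/17.2 = 0.5872, W₂ = 1/(17.2-10.1) = 0.14085
Improvement: (W₁-W₂)/W₁ = (0.22727-0.14085)/0.22727 = 38.03%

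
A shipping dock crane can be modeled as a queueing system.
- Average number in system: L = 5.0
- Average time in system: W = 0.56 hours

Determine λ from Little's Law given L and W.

Little's Law: L = λW, so λ = L/W
λ = 5.0/0.56 = 8.9286 containers/hour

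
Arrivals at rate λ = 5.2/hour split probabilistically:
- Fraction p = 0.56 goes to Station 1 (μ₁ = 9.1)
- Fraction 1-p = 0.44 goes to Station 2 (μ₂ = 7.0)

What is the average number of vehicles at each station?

Effective rates: λ₁ = 5.2×0.56 = 2.912, λ₂ = 5.2×0.44 = 2.288
Station 1: ρ₁ = 2.912/9.1 = 0.3200, L₁ = ρ₁/(1-ρ₁) = 0.3200/(1-0.3200) = 0.4706
Station 2: ρ₂ = 2.288/7.0 = 0.32686, L₂ = ρ₂/(1-ρ₂) = 0.32686/(1-0.32686) = 0.4856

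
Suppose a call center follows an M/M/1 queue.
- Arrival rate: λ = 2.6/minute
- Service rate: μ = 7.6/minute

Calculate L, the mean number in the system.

ρ = λ/μ = 2.6/7.6 = 0.3421
For M/M/1: L = λ/(μ-λ)
L = 2.6/(7.6-2.6) = 2.6/5.00
L = 0.5200 calls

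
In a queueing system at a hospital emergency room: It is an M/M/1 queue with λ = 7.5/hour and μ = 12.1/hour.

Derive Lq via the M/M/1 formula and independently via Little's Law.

Method 1 (direct): Lq = λ²/(μ(μ-λ)) = 56.25/(12.1 × 4.60) = 1.0106

Method 2 (Little's Law):
W = 1/(μ-λ) = 1/4.60 = 0.21739
Wq = W - 1/μ = 0.21739 - 0.082645 = 0.13475
Lq = λWq = 7.5 × 0.13475 = 1.0106 ✔ (matches Method 1)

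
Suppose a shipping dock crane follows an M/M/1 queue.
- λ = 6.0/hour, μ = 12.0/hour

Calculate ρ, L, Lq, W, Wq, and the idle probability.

Step 1: ρ = λ/μ = 6.0/12.0 = 0.5000
Step 2: L = λ/(μ-λ) = 6.0/6.00 = 1.0000
Step 3: Lq = λ²/(μ(μ-λ)) = 36.00/(12.0×6.00) = 0.5000
Step 4: W = 1/(μ-λ) = 1/6.00 = 0.16667
Step 5: Wq = λ/(μ(μ-λ)) = 6.0/(12.0×6.00) = 0.08333
Step 6: P(0) = 1-ρ = 0.5000
Verify: L = λW = 6.0×0.16667 = 1.0000 ✔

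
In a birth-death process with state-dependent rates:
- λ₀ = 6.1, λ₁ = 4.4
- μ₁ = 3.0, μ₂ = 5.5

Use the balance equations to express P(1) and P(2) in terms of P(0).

Balance equations:
State 0: λ₀P₀ = μ₁P₁ → P₁ = (λ₀/μ₁)P₀ = (6.1/3.0)P₀ = 2.0333P₀
State 1: P₂ = (λ₀λ₁)/(μ₁μ₂)P₀ = (6.1×4.4)/(3.0×5.5)P₀ = 1.6267P₀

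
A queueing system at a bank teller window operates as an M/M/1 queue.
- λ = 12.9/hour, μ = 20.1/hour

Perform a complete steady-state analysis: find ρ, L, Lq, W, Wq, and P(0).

Step 1: ρ = λ/μ = 12.9/20.1 = 0.6418
Step 2: L = λ/(μ-λ) = 12.9/7.20 = 1.7917
Step 3: Lq = λ²/(μ(μ-λ)) = 166.41/(20.1×7.20) = 1.1499
Step 4: W = 1/(μ-λ) = 1/7.20 = 0.13889
Step 5: Wq = λ/(μ(μ-λ)) = 12.9/(20.1×7.20) = 0.08914
Step 6: P(0) = 1-ρ = 0.3582
Verify: L = λW = 12.9×0.13889 = 1.7917 ✔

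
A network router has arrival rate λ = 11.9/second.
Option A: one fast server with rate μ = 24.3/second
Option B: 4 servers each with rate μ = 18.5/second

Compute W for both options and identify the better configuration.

Option A: single server μ = 24.3 (M/M/1)
  ρ_A = 11.9/24.3 = 0.4897
  W_A = 1/(μ-λ) = 1/(24.3-11.9) = 1/12.40 = 0.08065

Option B: 4 servers μ = 18.5 (M/M/4)
  ρ_B = λ/(cμ) = 11.9/(4×18.5) = 0.1608
  Offered load a = λ/μ = cρ = 11.9/18.5 = 0.6432
  P₀ = [ Σₙ₌₀^3 aⁿ/n! + a^4/(4!(1-ρ)) ]⁻¹
  Σ = a^0/0! + a^1/1! + a^2/2! + a^3/3! = 1.0000 + 0.6432 + 0.2069 + 0.04436 = 1.8945
  a^4/(4!(1-ρ)) = 0.1712/(24 × 0.8392) = 0.008500
  P₀ = 1/(1.8945 + 0.008500) = 0.5255
  Lq = P₀·a^4·ρ / (4!(1-ρ)²) = 0.5255 × 0.1712 × 0.1608 / (24 × 0.7042) = 0.0008560
  Wq_B = Lq/λ = 0.00085595/11.9 = 0.000071929
  W_B = Wq_B + 1/μ = 0.000071929 + 0.054054 = 0.05413

Since W_B = 0.05413 < W_A = 0.08065, Option B (multiple servers) has the shorter time in system.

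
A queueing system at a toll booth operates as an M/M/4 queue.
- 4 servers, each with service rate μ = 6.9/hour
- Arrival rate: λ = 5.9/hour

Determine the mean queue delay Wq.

Traffic intensity: ρ = λ/(cμ) = 5.9/(4×6.9) = 0.2138
Since ρ = 0.2138 < 1, system is stable.
Offered load a = λ/μ = cρ = 5.9/6.9 = 0.8551
P₀ = [ Σₙ₌₀^3 aⁿ/n! + a^4/(4!(1-ρ)) ]⁻¹
Σ = a^0/0! + a^1/1! + a^2/2! + a^3/3! = 1.0000 + 0.85507 + 0.36557 + 0.10420 = 2.3248
a^4/(4!(1-ρ)) = 0.5346/(24 × 0.7862) = 0.02833
P₀ = 1/(2.3248 + 0.02833) = 0.4250
Lq = P₀·a^4·ρ / (4!(1-ρ)²) = 0.42496 × 0.53458 × 0.21377 / (24 × 0.61816) = 0.003273
Wq = Lq/λ = 0.0032733/5.9 = 0.0005548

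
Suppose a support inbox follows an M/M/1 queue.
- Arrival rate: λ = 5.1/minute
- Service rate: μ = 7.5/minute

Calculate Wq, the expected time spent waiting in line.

First, compute utilization: ρ = λ/μ = 5.1/7.5 = 0.6800
For M/M/1: Wq = λ/(μ(μ-λ))
Wq = 5.1/(7.5 × (7.5-5.1))
Wq = 5.1/(7.5 × 2.40)
Wq = 0.2833 minutes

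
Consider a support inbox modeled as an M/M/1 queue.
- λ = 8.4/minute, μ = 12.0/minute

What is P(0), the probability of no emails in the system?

ρ = λ/μ = 8.4/12.0 = 0.7000
P(0) = 1 - ρ = 1 - 0.7000 = 0.3000
The server is idle 30.00% of the time.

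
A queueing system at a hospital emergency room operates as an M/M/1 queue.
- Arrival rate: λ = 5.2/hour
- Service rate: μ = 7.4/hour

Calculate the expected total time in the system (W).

First, compute utilization: ρ = λ/μ = 5.2/7.4 = 0.7027
For M/M/1: W = 1/(μ-λ)
W = 1/(7.4-5.2) = 1/2.20
W = 0.4545 hours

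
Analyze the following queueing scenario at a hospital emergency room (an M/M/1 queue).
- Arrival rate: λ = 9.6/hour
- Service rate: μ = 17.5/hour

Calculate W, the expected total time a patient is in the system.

First, compute utilization: ρ = λ/μ = 9.6/17.5 = 0.5486
For M/M/1: W = 1/(μ-λ)
W = 1/(17.5-9.6) = 1/7.90
W = 0.1266 hours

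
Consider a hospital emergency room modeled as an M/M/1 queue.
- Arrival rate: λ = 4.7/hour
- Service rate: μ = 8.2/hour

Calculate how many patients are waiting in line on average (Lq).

ρ = λ/μ = 4.7/8.2 = 0.5732
For M/M/1: Lq = λ²/(μ(μ-λ))
Lq = 22.09/(8.2 × 3.50)
Lq = 0.7697 patients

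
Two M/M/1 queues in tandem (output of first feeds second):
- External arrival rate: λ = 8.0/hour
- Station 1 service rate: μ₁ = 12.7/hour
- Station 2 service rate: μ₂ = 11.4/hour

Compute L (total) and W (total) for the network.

By Jackson's theorem, each station behaves as independent M/M/1.
Station 1: ρ₁ = 8.0/12.7 = 0.6299, L₁ = ρ₁/(1-ρ₁) = λ/(μ₁-λ) = 8.0/4.70 = 1.70213
Station 2: ρ₂ = 8.0/11.4 = 0.7018, L₂ = ρ₂/(1-ρ₂) = λ/(μ₂-λ) = 8.0/3.40 = 2.35294
Total: L = L₁ + L₂ = 1.70213 + 2.35294 = 4.0551
W = L/λ = 4.0551/8.0 = 0.5069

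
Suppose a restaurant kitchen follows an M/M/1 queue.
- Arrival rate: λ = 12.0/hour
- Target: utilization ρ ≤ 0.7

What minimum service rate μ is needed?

ρ = λ/μ, so μ = λ/ρ
μ ≥ 12.0/0.7 = 17.1429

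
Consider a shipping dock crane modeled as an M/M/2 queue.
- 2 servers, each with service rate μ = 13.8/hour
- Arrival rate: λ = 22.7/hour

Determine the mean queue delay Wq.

Traffic intensity: ρ = λ/(cμ) = 22.7/(2×13.8) = 0.8225
Since ρ = 0.8225 < 1, system is stable.
Offered load a = λ/μ = cρ = 22.7/13.8 = 1.6449
P₀ = [ Σₙ₌₀^1 aⁿ/n! + a^2/(2!(1-ρ)) ]⁻¹
Σ = a^0/0! + a^1/1! = 1.0000 + 1.6449 = 2.6449
a^2/(2!(1-ρ)) = 2.70579/(2 × 0.177536) = 7.6204
P₀ = 1/(2.6449 + 7.6204) = 0.09742
Lq = P₀·a^2·ρ / (2!(1-ρ)²) = 0.097416 × 2.7058 × 0.82246 / (2 × 0.031519) = 3.4390
Wq = Lq/λ = 3.4390/22.7 = 0.1515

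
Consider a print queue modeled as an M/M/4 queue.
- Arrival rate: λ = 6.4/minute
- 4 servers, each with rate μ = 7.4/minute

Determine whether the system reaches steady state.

Stability requires ρ = λ/(cμ) < 1
ρ = 6.4/(4 × 7.4) = 6.4/29.60 = 0.2162
Since 0.2162 < 1, the system is STABLE.
The servers are busy 21.62% of the time.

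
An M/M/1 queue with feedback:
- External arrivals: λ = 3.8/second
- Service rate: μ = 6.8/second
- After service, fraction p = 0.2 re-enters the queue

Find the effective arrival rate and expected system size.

Effective arrival rate: λ_eff = λ/(1-p) = 3.8/(1-0.2) = 3.8/0.80 = 4.7500
ρ = λ_eff/μ = 4.7500/6.8 = 0.69853
L = ρ/(1-ρ) = 0.69853/(1-0.69853) = 2.3171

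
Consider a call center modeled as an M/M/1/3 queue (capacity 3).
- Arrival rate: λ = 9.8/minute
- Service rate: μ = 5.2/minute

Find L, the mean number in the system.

ρ = λ/μ = 9.8/5.2 = 1.8846
P₀ = (1-ρ)/(1-ρ^(K+1)) = (1-1.8846)/(1-1.8846^4) = -0.8846/-11.6147 = 0.07616
P_K = P₀×ρ^K = 0.07616 × 1.8846^3 = 0.07616 × 6.6936 = 0.5098
L = ρ[1 - (K+1)ρ^K + Kρ^(K+1)] / [(1-ρ)(1-ρ^(K+1))]
L = 1.8846 × (1 - 4×6.6936 + 3×12.6147) / ((1 - 1.8846) × (1 - 12.6147)) = 2.2139 calls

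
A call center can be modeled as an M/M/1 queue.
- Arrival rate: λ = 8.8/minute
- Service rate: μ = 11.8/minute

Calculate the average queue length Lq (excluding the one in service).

ρ = λ/μ = 8.8/11.8 = 0.7458
For M/M/1: Lq = λ²/(μ(μ-λ))
Lq = 77.44/(11.8 × 3.00)
Lq = 2.1876 calls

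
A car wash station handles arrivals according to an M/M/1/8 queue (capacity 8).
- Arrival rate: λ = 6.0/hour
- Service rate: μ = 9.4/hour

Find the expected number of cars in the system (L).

ρ = λ/μ = 6.0/9.4 = 0.638298
P₀ = (1-ρ)/(1-ρ^(K+1)) = (1-0.638298)/(1-0.638298^9) = 0.3617/0.9824 = 0.3682
P_K = P₀×ρ^K = 0.3682 × 0.638298^8 = 0.3682 × 0.02755 = 0.01014
L = ρ[1 - (K+1)ρ^K + Kρ^(K+1)] / [(1-ρ)(1-ρ^(K+1))]
L = 0.638298 × (1 - 9×0.027554 + 8×0.017588) / ((1 - 0.638298) × (1 - 0.017588)) = 1.6036 cars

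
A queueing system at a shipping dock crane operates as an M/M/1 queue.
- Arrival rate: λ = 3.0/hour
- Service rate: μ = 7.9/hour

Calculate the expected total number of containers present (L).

ρ = λ/μ = 3.0/7.9 = 0.3797
For M/M/1: L = λ/(μ-λ)
L = 3.0/(7.9-3.0) = 3.0/4.90
L = 0.6122 containers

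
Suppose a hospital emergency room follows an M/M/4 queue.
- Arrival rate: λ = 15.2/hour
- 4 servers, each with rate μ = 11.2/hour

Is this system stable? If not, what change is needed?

Stability requires ρ = λ/(cμ) < 1
ρ = 15.2/(4 × 11.2) = 15.2/44.80 = 0.3393
Since 0.3393 < 1, the system is STABLE.
The servers are busy 33.93% of the time.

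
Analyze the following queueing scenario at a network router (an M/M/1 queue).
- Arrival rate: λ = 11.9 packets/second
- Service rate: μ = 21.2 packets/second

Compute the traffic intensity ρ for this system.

Server utilization: ρ = λ/μ
ρ = 11.9/21.2 = 0.5613
The server is busy 56.13% of the time.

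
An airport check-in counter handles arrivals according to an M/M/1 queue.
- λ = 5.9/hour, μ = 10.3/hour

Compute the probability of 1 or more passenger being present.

ρ = λ/μ = 5.9/10.3 = 0.5728
P(N ≥ n) = ρⁿ
P(N ≥ 1) = 0.5728^1
P(N ≥ 1) = 0.5728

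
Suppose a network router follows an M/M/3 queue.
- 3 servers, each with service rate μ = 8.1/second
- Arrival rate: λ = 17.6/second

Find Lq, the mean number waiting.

Traffic intensity: ρ = λ/(cμ) = 17.6/(3×8.1) = 0.7243
Since ρ = 0.7243 < 1, system is stable.
Offered load a = λ/μ = cρ = 17.6/8.1 = 2.1728
P₀ = [ Σₙ₌₀^2 aⁿ/n! + a^3/(3!(1-ρ)) ]⁻¹
Σ = a^0/0! + a^1/1! + a^2/2! = 1.00000 + 2.17284 + 2.36062 = 5.5335
a^3/(3!(1-ρ)) = 10.2585/(6 × 0.27572) = 6.2010
P₀ = 1/(5.5335 + 6.2010) = 0.08522
Lq = P₀·a^3·ρ / (3!(1-ρ)²) = 0.08522 × 10.2585 × 0.7243 / (6 × 0.07602) = 1.3882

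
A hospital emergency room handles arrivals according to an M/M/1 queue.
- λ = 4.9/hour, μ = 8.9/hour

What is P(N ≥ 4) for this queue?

ρ = λ/μ = 4.9/8.9 = 0.55056
P(N ≥ n) = ρⁿ
P(N ≥ 4) = 0.55056^4
P(N ≥ 4) = 0.09188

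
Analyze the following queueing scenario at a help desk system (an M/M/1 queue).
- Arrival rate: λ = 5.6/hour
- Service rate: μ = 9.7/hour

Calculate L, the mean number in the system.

ρ = λ/μ = 5.6/9.7 = 0.5773
For M/M/1: L = λ/(μ-λ)
L = 5.6/(9.7-5.6) = 5.6/4.10
L = 1.3659 tickets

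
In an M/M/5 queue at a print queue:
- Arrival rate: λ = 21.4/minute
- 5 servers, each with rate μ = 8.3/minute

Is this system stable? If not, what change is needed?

Stability requires ρ = λ/(cμ) < 1
ρ = 21.4/(5 × 8.3) = 21.4/41.50 = 0.5157
Since 0.5157 < 1, the system is STABLE.
The servers are busy 51.57% of the time.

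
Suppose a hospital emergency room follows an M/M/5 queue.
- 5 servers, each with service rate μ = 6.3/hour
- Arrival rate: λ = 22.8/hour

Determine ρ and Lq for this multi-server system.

Traffic intensity: ρ = λ/(cμ) = 22.8/(5×6.3) = 0.7238
Since ρ = 0.7238 < 1, system is stable.
Offered load a = λ/μ = cρ = 22.8/6.3 = 3.6190
P₀ = [ Σₙ₌₀^4 aⁿ/n! + a^5/(5!(1-ρ)) ]⁻¹
Σ = a^0/0! + a^1/1! + a^2/2! + a^3/3! + a^4/4! = 1.0000 + 3.6190 + 6.5488 + 7.9001 + 7.1477 = 26.2156
a^5/(5!(1-ρ)) = 620.8283/(120 × 0.27619) = 18.7319
P₀ = 1/(26.2156 + 18.7319) = 0.02225
Lq = P₀·a^5·ρ / (5!(1-ρ)²) = 0.022248 × 620.8283 × 0.72381 / (120 × 0.076281) = 1.0922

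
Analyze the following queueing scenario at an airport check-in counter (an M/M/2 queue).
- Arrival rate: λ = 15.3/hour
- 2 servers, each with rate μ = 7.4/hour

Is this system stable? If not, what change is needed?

Stability requires ρ = λ/(cμ) < 1
ρ = 15.3/(2 × 7.4) = 15.3/14.80 = 1.0338
Since 1.0338 ≥ 1, the system is UNSTABLE.
Need c > λ/μ = 15.3/7.4 = 2.07.
Minimum servers needed: c = 3.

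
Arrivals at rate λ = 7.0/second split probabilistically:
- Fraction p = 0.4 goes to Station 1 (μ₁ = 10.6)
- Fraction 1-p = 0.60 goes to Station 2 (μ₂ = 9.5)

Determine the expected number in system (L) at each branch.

Effective rates: λ₁ = 7.0×0.4 = 2.8, λ₂ = 7.0×0.60 = 4.2
Station 1: ρ₁ = 2.8/10.6 = 0.26415, L₁ = ρ₁/(1-ρ₁) = 0.26415/(1-0.26415) = 0.3590
Station 2: ρ₂ = 4.2/9.5 = 0.44211, L₂ = ρ₂/(1-ρ₂) = 0.44211/(1-0.44211) = 0.7925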